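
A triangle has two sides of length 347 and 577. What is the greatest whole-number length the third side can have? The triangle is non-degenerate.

The third side must be less than 347 + 577 = 924.
The largest integer below 924 is 923.

923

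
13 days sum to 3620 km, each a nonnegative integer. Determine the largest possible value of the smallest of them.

The average is 3620/13 < 279, so some value is ≤ 278.
Taking 7 copies of 278 and 6 copies of 279 gives exactly 3620, so 278 is attained.

278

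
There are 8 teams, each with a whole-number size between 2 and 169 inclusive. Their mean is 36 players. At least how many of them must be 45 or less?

2

The total is 8 × 36 = 288.
Let j be the number exceeding 45. Then the total is ≥ 46·j + 2·(8 − j) = 16 + 44j.
So 44j ≤ 272 and j ≤ 6; hence at least 8 − 6 = 2 are ≤ 45.
Exactly 2 works: 2 values at 2 and 6 at 46 total 280; raise one of the low values by 8 (still ≤ 45) to hit 288.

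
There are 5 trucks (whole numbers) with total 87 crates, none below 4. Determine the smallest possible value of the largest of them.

If every one of the 5 were at most 17, the total would be at most 5 × 17 = 85 < 87.
Equality holds with 2 values of 18 and 3 values of 17.

18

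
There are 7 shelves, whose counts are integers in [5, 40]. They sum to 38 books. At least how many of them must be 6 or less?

6

Let j be the number exceeding 6. Then the total is ≥ 7·j + 5·(7 − j) = 35 + 2j.
So 2j ≤ 3 and j ≤ 1; hence at least 7 − 1 = 6 are ≤ 6.
Exactly 6 works: 6 values at 5 and 1 at 7 total 37; raise one of the low values by 1 (still ≤ 6) to hit 38.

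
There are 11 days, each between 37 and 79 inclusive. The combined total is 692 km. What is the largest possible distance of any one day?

79

Maximizing one value means minimizing the remaining 10.
The other 10 contribute at least 10 × 37 = 370, leaving at most 692 − 370 = 322.
But each day is capped at 79, so the maximum is 79.
Achievable: one at 79 and the other 10 totalling 613, which fits since 10 × 37 ≤ 613 ≤ 10 × 79.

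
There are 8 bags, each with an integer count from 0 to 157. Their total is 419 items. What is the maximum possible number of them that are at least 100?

4

If k of the values are ≥ 100, the total is ≥ 100k + 0(8 − k).
Setting 100k + 0(8 − k) ≤ 419 gives 100k ≤ 419, so k ≤ 4.
k = 4 is achieved by 4 values at 100 and 4 at 0, total 400; add 19 to one value (staying below 100) to reach 419.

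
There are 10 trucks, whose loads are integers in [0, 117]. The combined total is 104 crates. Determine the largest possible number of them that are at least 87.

Suppose k of them are at least 87. Those contribute at least 87 each and the other 10 − k at least 0 each.
So the total is at least 87k + 0(10 − k) = 0 + 87k. This must be ≤ 104, giving k ≤ 1.
k = 1 is achieved by 1 value at 87 and 9 at 0, total 87; add 17 to one value (staying below 87) to reach 104.

1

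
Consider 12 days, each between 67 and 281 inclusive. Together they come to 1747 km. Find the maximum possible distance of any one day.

281

Maximizing one value means minimizing the remaining 11.
The other 11 contribute at least 11 × 67 = 737, leaving at most 1747 − 737 = 1010.
But each day is capped at 281, so the maximum is 281.
Achievable: one at 281 and the other 11 totalling 1466, which fits since 11 × 67 ≤ 1466 ≤ 11 × 281.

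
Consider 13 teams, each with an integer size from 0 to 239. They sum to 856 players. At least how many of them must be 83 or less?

3

Each value above 83 is at least 84, contributing at least 84 − 0 = 84 above the floor 0.
The sum exceeds the floor total 0 by 856, so at most ⌊856/84⌋ = 10 exceed 83, and at least 3 are ≤ 83.
Exactly 3 works: 3 values at 0 and 10 at 84 total 840; raise one of the low values by 16 (still ≤ 83) to hit 856.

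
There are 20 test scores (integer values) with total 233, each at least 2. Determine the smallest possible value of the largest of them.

12

The 20 values sum to 233, so their maximum is at least ⌈233/20⌉ = 12.
Equality holds with 13 values of 12 and 7 values of 11.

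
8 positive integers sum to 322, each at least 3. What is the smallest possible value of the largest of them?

41

The average is 322/8 > 40, so not all 8 can be 40 or less; the largest is ≥ 41.
Taking 6 copies of 40 and 2 copies of 41 gives exactly 322, so 41 is attained.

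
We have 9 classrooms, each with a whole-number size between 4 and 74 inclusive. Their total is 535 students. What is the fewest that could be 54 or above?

3

Each value short of 54 is at most 53, costing at least 74 − 53 = 21 against the maximum total of 666.
We can afford to lose at most 666 − 535 = 131, so at most ⌊131/21⌋ = 6 fall short, and at least 3 are ≥ 54.
Exactly 3 works: 3 values at 74 and 6 at 53 total 540; lower one of the high values by 5 (still ≥ 54) to hit 535.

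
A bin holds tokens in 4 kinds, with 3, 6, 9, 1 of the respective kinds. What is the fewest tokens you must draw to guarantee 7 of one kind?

In the worst case you take as many as possible of each kind without reaching 7: 3 + 6 + 6 + 1 = 16.
The next one must give 7 of some kind, so 16 + 1 = 17.

17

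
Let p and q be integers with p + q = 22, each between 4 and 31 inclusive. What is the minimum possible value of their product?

Since p + q is fixed, pushing one of them to its bound minimizes the product.
The extreme feasible split is p = 4, q = 18, giving pq = 72.

72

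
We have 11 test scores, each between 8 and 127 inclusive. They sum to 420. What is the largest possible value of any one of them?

127

Maximizing one value means minimizing the remaining 10.
The other 10 contribute at least 10 × 8 = 80, leaving at most 420 − 80 = 340.
But each score is capped at 127, so the maximum is 127.
Achievable: one at 127 and the other 10 totalling 293, which fits since 10 × 8 ≤ 293 ≤ 10 × 127.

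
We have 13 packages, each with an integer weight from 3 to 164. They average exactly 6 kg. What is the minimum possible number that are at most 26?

12

The total is 13 × 6 = 78.
If only k of them are at most 26, the other 13 − k are at least 27, so the total is at least (13 − k)·27 + k·3.
This is ≤ 78, so (13 − k)·27 + 3k ≤ 78, which gives k ≥ 12.
Exactly 12 works: 12 values at 3 and 1 at 27 total 63; raise one of the low values by 15 (still ≤ 26) to hit 78.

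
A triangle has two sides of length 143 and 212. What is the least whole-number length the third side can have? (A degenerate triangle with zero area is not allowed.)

The third side must exceed |143 − 212| = 69.
The smallest integer above 69 is 70.

70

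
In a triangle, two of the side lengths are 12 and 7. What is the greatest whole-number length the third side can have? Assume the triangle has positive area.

The third side must be less than 12 + 7 = 19.
The largest integer below 19 is 18.

18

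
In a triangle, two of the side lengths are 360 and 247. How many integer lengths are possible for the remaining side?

493

The triangle inequality gives |360 − 247| < c < 360 + 247, i.e. 113 < c < 607.
So c can be any integer from 114 to 606: 493 values.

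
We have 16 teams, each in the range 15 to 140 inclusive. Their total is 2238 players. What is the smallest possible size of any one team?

Minimizing one value means maximizing the remaining 15.
The other 15 contribute at most 15 × 140 = 2100, leaving at least 2238 − 2100 = 138.
Since 138 ≥ 15, this is achievable: one at 138 and 15 at 140.

138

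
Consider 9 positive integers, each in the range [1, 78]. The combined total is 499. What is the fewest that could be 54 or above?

1

Suppose at most 9 − j of them reach 54; then j values are ≤ 53 and the rest ≤ 78.
The total is then ≤ 53·j + 78·(9 − j) = 702 − 25j. For this to be ≥ 499 we need j ≤ 8, so at least 9 − 8 = 1 must reach 54.
Exactly 1 works: 1 value at 78 and 8 at 53 total 502; lower one of the high values by 3 (still ≥ 54) to hit 499.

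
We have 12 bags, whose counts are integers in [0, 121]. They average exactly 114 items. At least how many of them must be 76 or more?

11

The total is 12 × 114 = 1368.
If only k of them are at least 76, the other 12 − k are at most 75, so the total is at most k·121 + (12 − k)·75.
This must reach 1368, so k·121 + (12 − k)·75 ≥ 1368, giving k ≥ 11.
Exactly 11 works: 11 values at 121 and 1 at 75 total 1406; lower one of the high values by 38 (still ≥ 76) to hit 1368.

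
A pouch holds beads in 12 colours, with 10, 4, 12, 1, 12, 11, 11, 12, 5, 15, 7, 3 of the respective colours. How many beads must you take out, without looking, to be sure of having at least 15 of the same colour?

In the worst case you take as many as possible of each colour without reaching 15: 10 + 4 + 12 + 1 + 12 + 11 + 11 + 12 + 5 + 14 + 7 + 3 = 102.
The next one must give 15 of some colour, so 102 + 1 = 103.

103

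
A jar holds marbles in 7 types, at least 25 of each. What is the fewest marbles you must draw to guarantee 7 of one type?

43

In the worst case you draw 6 of each of the 7 types: 7 × 6 = 42.
One more forces 7 of some type, so 42 + 1 = 43.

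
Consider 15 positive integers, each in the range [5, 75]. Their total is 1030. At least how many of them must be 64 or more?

Suppose at most 15 − j of them reach 64; then j values are ≤ 63 and the rest ≤ 75.
The total is then ≤ 63·j + 75·(15 − j) = 1125 − 12j. For this to be ≥ 1030 we need j ≤ 7, so at least 15 − 7 = 8 must reach 64.
Exactly 8 works: 8 values at 75 and 7 at 63 total 1041; lower one of the high values by 11 (still ≥ 64) to hit 1030.

8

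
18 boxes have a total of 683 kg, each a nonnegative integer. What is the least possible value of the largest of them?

The 18 values sum to 683, so their maximum is at least ⌈683/18⌉ = 38.
Equality holds with 17 values of 38 and 1 value of 37.

38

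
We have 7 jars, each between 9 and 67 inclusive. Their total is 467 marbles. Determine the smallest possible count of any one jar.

65

To make one jar as small as possible, make the other 6 as large as possible.
The other 6 contribute at most 6 × 67 = 402, leaving at least 467 − 402 = 65.
Since 65 ≥ 9, this is achievable: one at 65 and 6 at 67.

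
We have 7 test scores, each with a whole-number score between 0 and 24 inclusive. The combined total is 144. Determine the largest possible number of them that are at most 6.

Each value at 6 or below falls at least 24 − 6 = 18 short of the ceiling 24.
The ceiling total is 7 × 24 = 168, and we need 144, so at most ⌊(168 − 144)/18⌋ = 1 can be that low.
k = 1 is achieved by 1 value at 6 and 6 at 24, total 150; lower one of the 24's by 6 (still > 6) to reach 144.

1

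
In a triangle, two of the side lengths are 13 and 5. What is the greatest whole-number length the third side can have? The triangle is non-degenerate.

The third side must be less than 13 + 5 = 18.
The largest integer below 18 is 17.

17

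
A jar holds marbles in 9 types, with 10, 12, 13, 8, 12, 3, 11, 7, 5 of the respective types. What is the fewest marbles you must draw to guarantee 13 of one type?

81

In the worst case you take as many as possible of each type without reaching 13: 10 + 12 + 12 + 8 + 12 + 3 + 11 + 7 + 5 = 80.
The next one must give 13 of some type, so 80 + 1 = 81.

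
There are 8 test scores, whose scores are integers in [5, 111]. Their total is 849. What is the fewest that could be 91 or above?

7

Each value short of 91 is at most 90, costing at least 111 − 90 = 21 against the maximum total of 888.
We can afford to lose at most 888 − 849 = 39, so at most ⌊39/21⌋ = 1 fall short, and at least 7 are ≥ 91.
Exactly 7 works: 7 values at 111 and 1 at 90 total 867; lower one of the high values by 18 (still ≥ 91) to hit 849.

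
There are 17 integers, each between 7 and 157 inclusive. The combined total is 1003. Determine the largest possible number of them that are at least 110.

8

With k values at 110 or above and the rest at least 7, the sum is at least 119 + 103k.
Since the sum is 1003, we need 103k ≤ 884, i.e. k ≤ 8.
k = 8 is achieved by 8 values at 110 and 9 at 7, total 943; add 60 to one value (staying below 110) to reach 1003.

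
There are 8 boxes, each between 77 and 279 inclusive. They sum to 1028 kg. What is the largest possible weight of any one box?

To make one box as large as possible, make the other 7 as small as possible.
The other 7 contribute at least 7 × 77 = 539, leaving at most 1028 − 539 = 489.
But each box is capped at 279, so the maximum is 279.
Achievable: one at 279 and the other 7 totalling 749, which fits since 7 × 77 ≤ 749 ≤ 7 × 279.

279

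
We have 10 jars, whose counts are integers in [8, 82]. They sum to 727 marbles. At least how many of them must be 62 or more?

6

Suppose at most 10 − j of them reach 62; then j values are ≤ 61 and the rest ≤ 82.
The total is then ≤ 61·j + 82·(10 − j) = 820 − 21j. For this to be ≥ 727 we need j ≤ 4, so at least 10 − 4 = 6 must reach 62.
Exactly 6 works: 6 values at 82 and 4 at 61 total 736; lower one of the high values by 9 (still ≥ 62) to hit 727.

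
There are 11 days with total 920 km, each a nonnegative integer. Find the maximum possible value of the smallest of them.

83

The average is 920/11 < 84, so some value is ≤ 83.
Achievable: 4 of them at 83 and 7 at 84 total 920.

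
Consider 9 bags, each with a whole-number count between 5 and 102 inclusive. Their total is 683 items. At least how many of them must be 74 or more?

1

If only k of them are at least 74, the other 9 − k are at most 73, so the total is at most k·102 + (9 − k)·73.
This must reach 683, so k·102 + (9 − k)·73 ≥ 683, giving k ≥ 1.
Exactly 1 works: 1 value at 102 and 8 at 73 total 686; lower one of the high values by 3 (still ≥ 74) to hit 683.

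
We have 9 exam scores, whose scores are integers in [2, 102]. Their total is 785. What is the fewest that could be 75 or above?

5

Suppose at most 9 − j of them reach 75; then j values are ≤ 74 and the rest ≤ 102.
The total is then ≤ 74·j + 102·(9 − j) = 918 − 28j. For this to be ≥ 785 we need j ≤ 4, so at least 9 − 4 = 5 must reach 75.
Exactly 5 works: 5 values at 102 and 4 at 74 total 806; lower one of the high values by 21 (still ≥ 75) to hit 785.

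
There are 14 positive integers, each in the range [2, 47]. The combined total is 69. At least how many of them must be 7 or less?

8

If only k of them are at most 7, the other 14 − k are at least 8, so the total is at least (14 − k)·8 + k·2.
This is ≤ 69, so (14 − k)·8 + 2k ≤ 69, which gives k ≥ 8.
Exactly 8 works: 8 values at 2 and 6 at 8 total 64; raise one of the low values by 5 (still ≤ 7) to hit 69.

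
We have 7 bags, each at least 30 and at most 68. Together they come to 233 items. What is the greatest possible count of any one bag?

Maximizing one value means minimizing the remaining 6.
The other 6 contribute at least 6 × 30 = 180, leaving at most 233 − 180 = 53.
Since 53 ≤ 68, this is achievable: one at 53 and 6 at 30.

53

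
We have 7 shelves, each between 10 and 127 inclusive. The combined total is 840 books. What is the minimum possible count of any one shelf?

78

Minimizing one value means maximizing the remaining 6.
The other 6 contribute at most 6 × 127 = 762, leaving at least 840 − 762 = 78.
Since 78 ≥ 10, this is achievable: one at 78 and 6 at 127.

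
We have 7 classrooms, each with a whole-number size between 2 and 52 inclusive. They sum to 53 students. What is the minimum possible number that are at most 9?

3

Let j be the number exceeding 9. Then the total is ≥ 10·j + 2·(7 − j) = 14 + 8j.
So 8j ≤ 39 and j ≤ 4; hence at least 7 − 4 = 3 are ≤ 9.
Exactly 3 works: 3 values at 2 and 4 at 10 total 46; raise one of the low values by 7 (still ≤ 9) to hit 53.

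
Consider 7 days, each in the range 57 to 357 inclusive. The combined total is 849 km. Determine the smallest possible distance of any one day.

57

Minimizing one value means maximizing the remaining 6.
The other 6 can take up 6 × 357 = 2142 ≥ 849 − 57, so one day can sit at its floor of 57.
Achievable: one at 57 and the other 6 totalling 792, which fits since 6 × 57 ≤ 792 ≤ 6 × 357.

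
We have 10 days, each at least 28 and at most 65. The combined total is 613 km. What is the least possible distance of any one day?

Minimizing one value means maximizing the remaining 9.
The other 9 contribute at most 9 × 65 = 585, leaving at least 613 − 585 = 28.
Since 28 ≥ 28, this is achievable: one at 28 and 9 at 65.

28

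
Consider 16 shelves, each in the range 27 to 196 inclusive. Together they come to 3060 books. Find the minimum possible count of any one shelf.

Minimizing one value means maximizing the remaining 15.
The other 15 contribute at most 15 × 196 = 2940, leaving at least 3060 − 2940 = 120.
Since 120 ≥ 27, this is achievable: one at 120 and 15 at 196.

120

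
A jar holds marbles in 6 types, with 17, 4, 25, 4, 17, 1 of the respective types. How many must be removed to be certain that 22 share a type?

65

In the worst case you take as many as possible of each type without reaching 22: 17 + 4 + 21 + 4 + 17 + 1 = 64.
The next one must give 22 of some type, so 64 + 1 = 65.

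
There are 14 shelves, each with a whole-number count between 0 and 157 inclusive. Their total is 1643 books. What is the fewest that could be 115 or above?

Each value short of 115 is at most 114, costing at least 157 − 114 = 43 against the maximum total of 2198.
We can afford to lose at most 2198 − 1643 = 555, so at most ⌊555/43⌋ = 12 fall short, and at least 2 are ≥ 115.
Exactly 2 works: 2 values at 157 and 12 at 114 total 1682; lower one of the high values by 39 (still ≥ 115) to hit 1643.

2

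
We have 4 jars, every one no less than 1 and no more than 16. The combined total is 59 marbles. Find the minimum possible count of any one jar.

To make one jar as small as possible, make the other 3 as large as possible.
The other 3 contribute at most 3 × 16 = 48, leaving at least 59 − 48 = 11.
Since 11 ≥ 1, this is achievable: one at 11 and 3 at 16.

11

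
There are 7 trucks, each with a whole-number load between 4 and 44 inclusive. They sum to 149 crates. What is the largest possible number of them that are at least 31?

Suppose k of them are at least 31. Those contribute at least 31 each and the other 7 − k at least 4 each.
So the total is at least 31k + 4(7 − k) = 28 + 27k. This must be ≤ 149, giving k ≤ 4.
k = 4 is achieved by 4 values at 31 and 3 at 4, total 136; add 13 to one value (staying below 31) to reach 149.

4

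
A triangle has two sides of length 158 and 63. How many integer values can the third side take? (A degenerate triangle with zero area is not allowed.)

The triangle inequality gives |158 − 63| < c < 158 + 63, i.e. 95 < c < 221.
So c can be any integer from 96 to 220: 125 values.

125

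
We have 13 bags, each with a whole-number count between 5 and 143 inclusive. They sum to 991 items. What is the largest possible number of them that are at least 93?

If k of the values are ≥ 93, the total is ≥ 93k + 5(13 − k).
Setting 93k + 5(13 − k) ≤ 991 gives 88k ≤ 926, so k ≤ 10.
k = 10 is achieved by 10 values at 93 and 3 at 5, total 945; add 46 to one value (staying below 93) to reach 991.

10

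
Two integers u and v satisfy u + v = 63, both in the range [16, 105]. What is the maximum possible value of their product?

992

With u + v fixed, uv peaks when the two are closest together.
Taking u = 31 and v = 32 (both in [16, 105]) gives uv = 992.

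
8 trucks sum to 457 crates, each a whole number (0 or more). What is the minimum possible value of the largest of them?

The 8 values sum to 457, so their maximum is at least ⌈457/8⌉ = 58.
Achievable: 1 of them at 58 and 7 at 57 total 457.

58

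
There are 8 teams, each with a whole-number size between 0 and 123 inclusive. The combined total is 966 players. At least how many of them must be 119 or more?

If only k of them are at least 119, the other 8 − k are at most 118, so the total is at most k·123 + (8 − k)·118.
This must reach 966, so k·123 + (8 − k)·118 ≥ 966, giving k ≥ 5.
Exactly 5 works: 5 values at 123 and 3 at 118 total 969; lower one of the high values by 3 (still ≥ 119) to hit 966.

5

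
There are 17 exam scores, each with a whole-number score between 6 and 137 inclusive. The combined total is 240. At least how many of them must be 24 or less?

10

If only k of them are at most 24, the other 17 − k are at least 25, so the total is at least (17 − k)·25 + k·6.
This is ≤ 240, so (17 − k)·25 + 6k ≤ 240, which gives k ≥ 10.
Exactly 10 works: 10 values at 6 and 7 at 25 total 235; raise one of the low values by 5 (still ≤ 24) to hit 240.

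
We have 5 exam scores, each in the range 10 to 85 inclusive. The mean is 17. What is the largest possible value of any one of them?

45

Maximizing one value means minimizing the remaining 4.
The total is 5 × 17 = 85.
The other 4 contribute at least 4 × 10 = 40, leaving at most 85 − 40 = 45.
Since 45 ≤ 85, this is achievable: one at 45 and 4 at 10.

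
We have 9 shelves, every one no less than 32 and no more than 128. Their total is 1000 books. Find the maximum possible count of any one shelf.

128

To make one shelf as large as possible, make the other 8 as small as possible.
The other 8 contribute at least 8 × 32 = 256, leaving at most 1000 − 256 = 744.
But each shelf is capped at 128, so the maximum is 128.
Achievable: one at 128 and the other 8 totalling 872, which fits since 8 × 32 ≤ 872 ≤ 8 × 128.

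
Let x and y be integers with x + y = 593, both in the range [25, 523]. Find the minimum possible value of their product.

Since x + y is fixed, pushing one of them to its bound minimizes the product.
The extreme feasible split is x = 70, y = 523, giving xy = 36610.

36610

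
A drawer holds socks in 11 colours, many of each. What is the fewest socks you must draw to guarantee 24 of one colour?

In the worst case you draw 23 of each of the 11 colours: 11 × 23 = 253.
One more forces 24 of some colour, so 253 + 1 = 254.

254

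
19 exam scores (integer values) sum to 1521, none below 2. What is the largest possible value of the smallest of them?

80

If every one of the 19 were at least 81, the total would be at least 19 × 81 = 1539 > 1521.
Achievable: 18 of them at 80 and 1 at 81 total 1521.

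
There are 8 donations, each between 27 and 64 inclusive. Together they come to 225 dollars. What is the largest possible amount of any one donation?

36

To make one donation as large as possible, make the other 7 as small as possible.
The other 7 contribute at least 7 × 27 = 189, leaving at most 225 − 189 = 36.
Since 36 ≤ 64, this is achievable: one at 36 and 7 at 27.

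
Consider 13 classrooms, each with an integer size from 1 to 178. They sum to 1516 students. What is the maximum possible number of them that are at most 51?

6

Suppose k of them are at most 51. Those contribute at most 51 each and the rest at most 178 each.
So the total is at most 51k + 178(13 − k) = 2314 − 127k. This must still be ≥ 1516, so k ≤ 6.
k = 6 is achieved by 6 values at 51 and 7 at 178, total 1552; lower one of the 178's by 36 (still > 51) to reach 1516.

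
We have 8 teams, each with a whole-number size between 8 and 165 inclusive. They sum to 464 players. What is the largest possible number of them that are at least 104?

4

With k values at 104 or above and the rest at least 8, the sum is at least 64 + 96k.
Since the sum is 464, we need 96k ≤ 400, i.e. k ≤ 4.
k = 4 is achieved by 4 values at 104 and 4 at 8, total 448; add 16 to one value (staying below 104) to reach 464.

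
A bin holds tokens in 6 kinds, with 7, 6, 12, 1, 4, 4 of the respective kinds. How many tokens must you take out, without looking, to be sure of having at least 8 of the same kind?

In the worst case you take as many as possible of each kind without reaching 8: 7 + 6 + 7 + 1 + 4 + 4 = 29.
The next one must give 8 of some kind, so 29 + 1 = 30.

30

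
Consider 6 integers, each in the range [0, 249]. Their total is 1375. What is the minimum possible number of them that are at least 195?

Suppose at most 6 − j of them reach 195; then j values are ≤ 194 and the rest ≤ 249.
The total is then ≤ 194·j + 249·(6 − j) = 1494 − 55j. For this to be ≥ 1375 we need j ≤ 2, so at least 6 − 2 = 4 must reach 195.
Exactly 4 works: 4 values at 249 and 2 at 194 total 1384; lower one of the high values by 9 (still ≥ 195) to hit 1375.

4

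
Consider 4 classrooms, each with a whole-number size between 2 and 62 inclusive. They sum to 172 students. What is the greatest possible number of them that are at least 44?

With k values at 44 or above and the rest at least 2, the sum is at least 8 + 42k.
Since the sum is 172, we need 42k ≤ 164, i.e. k ≤ 3.
k = 3 is achieved by 3 values at 44 and 1 at 2, total 134; add 38 to one value (staying below 44) to reach 172.

3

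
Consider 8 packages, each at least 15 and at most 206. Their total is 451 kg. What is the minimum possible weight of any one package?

15

Minimizing one value means maximizing the remaining 7.
The other 7 can take up 7 × 206 = 1442 ≥ 451 − 15, so one package can sit at its floor of 15.
Achievable: one at 15 and the other 7 totalling 436, which fits since 7 × 15 ≤ 436 ≤ 7 × 206.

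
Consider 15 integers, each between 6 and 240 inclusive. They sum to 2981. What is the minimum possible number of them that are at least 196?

If only k of them are at least 196, the other 15 − k are at most 195, so the total is at most k·240 + (15 − k)·195.
This must reach 2981, so k·240 + (15 − k)·195 ≥ 2981, giving k ≥ 2.
Exactly 2 works: 2 values at 240 and 13 at 195 total 3015; lower one of the high values by 34 (still ≥ 196) to hit 2981.

2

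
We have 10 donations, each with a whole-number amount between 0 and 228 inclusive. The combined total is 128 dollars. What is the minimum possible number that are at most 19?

If only k of them are at most 19, the other 10 − k are at least 20, so the total is at least (10 − k)·20 + k·0.
This is ≤ 128, so (10 − k)·20 + 0k ≤ 128, which gives k ≥ 4.
Exactly 4 works: 4 values at 0 and 6 at 20 total 120; raise one of the low values by 8 (still ≤ 19) to hit 128.

4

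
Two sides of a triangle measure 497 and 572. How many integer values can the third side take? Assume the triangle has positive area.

993

The triangle inequality gives |497 − 572| < c < 497 + 572, i.e. 75 < c < 1069.
So c can be any integer from 76 to 1068: 993 values.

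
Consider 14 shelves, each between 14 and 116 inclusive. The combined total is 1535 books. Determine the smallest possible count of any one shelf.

27

Minimizing one value means maximizing the remaining 13.
The other 13 contribute at most 13 × 116 = 1508, leaving at least 1535 − 1508 = 27.
Since 27 ≥ 14, this is achievable: one at 27 and 13 at 116.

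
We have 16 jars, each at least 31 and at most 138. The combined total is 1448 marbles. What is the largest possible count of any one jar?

To make one jar as large as possible, make the other 15 as small as possible.
The other 15 contribute at least 15 × 31 = 465, leaving at most 1448 − 465 = 983.
But each jar is capped at 138, so the maximum is 138.
Achievable: one at 138 and the other 15 totalling 1310, which fits since 15 × 31 ≤ 1310 ≤ 15 × 138.

138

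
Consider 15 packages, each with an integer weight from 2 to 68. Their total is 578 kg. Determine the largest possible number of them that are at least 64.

If k of the values are ≥ 64, the total is ≥ 64k + 2(15 − k).
Setting 64k + 2(15 − k) ≤ 578 gives 62k ≤ 548, so k ≤ 8.
k = 8 is achieved by 8 values at 64 and 7 at 2, total 526; add 52 to one value (staying below 64) to reach 578.

8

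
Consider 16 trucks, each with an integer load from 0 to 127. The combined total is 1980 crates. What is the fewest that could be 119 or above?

11

Each value short of 119 is at most 118, costing at least 127 − 118 = 9 against the maximum total of 2032.
We can afford to lose at most 2032 − 1980 = 52, so at most ⌊52/9⌋ = 5 fall short, and at least 11 are ≥ 119.
Exactly 11 works: 11 values at 127 and 5 at 118 total 1987; lower one of the high values by 7 (still ≥ 119) to hit 1980.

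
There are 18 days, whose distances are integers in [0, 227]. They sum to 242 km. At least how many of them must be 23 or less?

Let j be the number exceeding 23. Then the total is ≥ 24·j + 0·(18 − j) = 0 + 24j.
So 24j ≤ 242 and j ≤ 10; hence at least 18 − 10 = 8 are ≤ 23.
Exactly 8 works: 8 values at 0 and 10 at 24 total 240; raise one of the low values by 2 (still ≤ 23) to hit 242.

8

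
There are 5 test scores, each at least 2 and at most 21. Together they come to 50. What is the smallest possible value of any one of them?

2

Minimizing one value means maximizing the remaining 4.
The other 4 can take up 4 × 21 = 84 ≥ 50 − 2, so one score can sit at its floor of 2.
Achievable: one at 2 and the other 4 totalling 48, which fits since 4 × 2 ≤ 48 ≤ 4 × 21.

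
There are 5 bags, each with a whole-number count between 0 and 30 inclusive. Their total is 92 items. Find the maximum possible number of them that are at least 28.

3

If k of the values are ≥ 28, the total is ≥ 28k + 0(5 − k).
Setting 28k + 0(5 − k) ≤ 92 gives 28k ≤ 92, so k ≤ 3.
k = 3 is achieved by 3 values at 28 and 2 at 0, total 84; add 8 to one value (staying below 28) to reach 92.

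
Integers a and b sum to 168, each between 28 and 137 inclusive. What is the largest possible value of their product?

For a fixed sum, the product ab is largest when a and b are as close as possible.
Taking a = 84 and b = 84 (both in [28, 137]) gives ab = 7056.

7056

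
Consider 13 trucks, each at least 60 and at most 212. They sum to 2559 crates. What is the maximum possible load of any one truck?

Maximizing one value means minimizing the remaining 12.
The other 12 contribute at least 12 × 60 = 720, leaving at most 2559 − 720 = 1839.
But each truck is capped at 212, so the maximum is 212.
Achievable: one at 212 and the other 12 totalling 2347, which fits since 12 × 60 ≤ 2347 ≤ 12 × 212.

212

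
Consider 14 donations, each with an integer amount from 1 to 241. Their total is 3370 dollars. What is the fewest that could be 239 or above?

13

Suppose at most 14 − j of them reach 239; then j values are ≤ 238 and the rest ≤ 241.
The total is then ≤ 238·j + 241·(14 − j) = 3374 − 3j. For this to be ≥ 3370 we need j ≤ 1, so at least 14 − 1 = 13 must reach 239.
Exactly 13 works: 13 values at 241 and 1 at 238 total 3371; lower one of the high values by 1 (still ≥ 239) to hit 3370.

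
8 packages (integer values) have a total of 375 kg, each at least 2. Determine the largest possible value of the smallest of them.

The average is 375/8 < 47, so some value is ≤ 46.
Taking 1 copy of 46 and 7 copies of 47 gives exactly 375, so 46 is attained.

46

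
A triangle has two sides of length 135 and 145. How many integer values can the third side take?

269

The triangle inequality gives |135 − 145| < c < 135 + 145, i.e. 10 < c < 280.
So c can be any integer from 11 to 279: 269 values.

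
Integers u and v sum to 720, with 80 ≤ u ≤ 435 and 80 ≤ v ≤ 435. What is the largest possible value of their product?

129600

With u + v fixed, uv peaks when the two are closest together.
Taking u = 360 and v = 360 (both in [80, 435]) gives uv = 129600.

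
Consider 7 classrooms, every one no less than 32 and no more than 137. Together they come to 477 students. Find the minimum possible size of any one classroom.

32

To make one classroom as small as possible, make the other 6 as large as possible.
The other 6 can take up 6 × 137 = 822 ≥ 477 − 32, so one classroom can sit at its floor of 32.
Achievable: one at 32 and the other 6 totalling 445, which fits since 6 × 32 ≤ 445 ≤ 6 × 137.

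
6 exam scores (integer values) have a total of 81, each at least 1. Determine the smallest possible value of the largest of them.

14

If every one of the 6 were at most 13, the total would be at most 6 × 13 = 78 < 81.
Achievable: 3 of them at 14 and 3 at 13 total 81.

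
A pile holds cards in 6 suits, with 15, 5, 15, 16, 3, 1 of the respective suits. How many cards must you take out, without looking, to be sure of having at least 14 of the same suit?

In the worst case you take as many as possible of each suit without reaching 14: 13 + 5 + 13 + 13 + 3 + 1 = 48.
The next one must give 14 of some suit, so 48 + 1 = 49.

49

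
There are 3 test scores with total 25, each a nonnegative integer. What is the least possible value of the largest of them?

The 3 values sum to 25, so their maximum is at least ⌈25/3⌉ = 9.
Taking 2 copies of 8 and 1 copy of 9 gives exactly 25, so 9 is attained.

9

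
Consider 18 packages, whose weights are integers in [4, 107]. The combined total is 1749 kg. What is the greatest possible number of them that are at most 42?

Suppose k of them are at most 42. Those contribute at most 42 each and the rest at most 107 each.
So the total is at most 42k + 107(18 − k) = 1926 − 65k. This must still be ≥ 1749, so k ≤ 2.
k = 2 is achieved by 2 values at 42 and 16 at 107, total 1796; lower one of the 107's by 47 (still > 42) to reach 1749.

2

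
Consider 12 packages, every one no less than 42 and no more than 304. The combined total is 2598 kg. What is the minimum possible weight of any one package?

Minimizing one value means maximizing the remaining 11.
The other 11 can take up 11 × 304 = 3344 ≥ 2598 − 42, so one package can sit at its floor of 42.
Achievable: one at 42 and the other 11 totalling 2556, which fits since 11 × 42 ≤ 2556 ≤ 11 × 304.

42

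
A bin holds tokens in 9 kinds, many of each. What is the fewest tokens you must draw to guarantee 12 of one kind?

100

You could draw 11 of every kind without reaching 12 of any — 99 in all.
One more forces 12 of some kind, so 99 + 1 = 100.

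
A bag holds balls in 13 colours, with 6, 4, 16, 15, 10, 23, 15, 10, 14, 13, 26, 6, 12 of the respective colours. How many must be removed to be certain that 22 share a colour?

164

In the worst case you take as many as possible of each colour without reaching 22: 6 + 4 + 16 + 15 + 10 + 21 + 15 + 10 + 14 + 13 + 21 + 6 + 12 = 163.
The next one must give 22 of some colour, so 163 + 1 = 164.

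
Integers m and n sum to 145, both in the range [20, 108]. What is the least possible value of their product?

3996

Since m + n is fixed, pushing one of them to its bound minimizes the product.
The extreme feasible split is m = 37, n = 108, giving mn = 3996.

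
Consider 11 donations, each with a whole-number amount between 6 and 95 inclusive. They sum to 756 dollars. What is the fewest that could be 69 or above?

Each value short of 69 is at most 68, costing at least 95 − 68 = 27 against the maximum total of 1045.
We can afford to lose at most 1045 − 756 = 289, so at most ⌊289/27⌋ = 10 fall short, and at least 1 are ≥ 69.
Exactly 1 works: 1 value at 95 and 10 at 68 total 775; lower one of the high values by 19 (still ≥ 69) to hit 756.

1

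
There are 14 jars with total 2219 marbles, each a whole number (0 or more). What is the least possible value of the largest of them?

If every one of the 14 were at most 158, the total would be at most 14 × 158 = 2212 < 2219.
Taking 7 copies of 158 and 7 copies of 159 gives exactly 2219, so 159 is attained.

159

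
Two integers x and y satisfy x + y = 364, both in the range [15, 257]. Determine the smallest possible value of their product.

xy = x(364 − x) is concave in x, so over [107, 257] it is minimized at an endpoint.
At the endpoint x = 107, y = 364 − 107 = 257, so xy = 107 × 257 = 27499.

27499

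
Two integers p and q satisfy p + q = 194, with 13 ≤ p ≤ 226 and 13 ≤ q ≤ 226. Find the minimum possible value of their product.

pq = p(194 − p) is concave in p, so over [13, 181] it is minimized at an endpoint.
The extreme feasible split is p = 13, q = 181, giving pq = 2353.

2353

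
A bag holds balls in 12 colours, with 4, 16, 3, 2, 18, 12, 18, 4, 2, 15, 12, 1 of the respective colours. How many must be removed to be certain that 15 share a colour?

97

In the worst case you take as many as possible of each colour without reaching 15: 4 + 14 + 3 + 2 + 14 + 12 + 14 + 4 + 2 + 14 + 12 + 1 = 96.
The next one must give 15 of some colour, so 96 + 1 = 97.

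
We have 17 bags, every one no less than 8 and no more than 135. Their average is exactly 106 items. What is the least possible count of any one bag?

Minimizing one value means maximizing the remaining 16.
The total is 17 × 106 = 1802.
The other 16 can take up 16 × 135 = 2160 ≥ 1802 − 8, so one bag can sit at its floor of 8.
Achievable: one at 8 and the other 16 totalling 1794, which fits since 16 × 8 ≤ 1794 ≤ 16 × 135.

8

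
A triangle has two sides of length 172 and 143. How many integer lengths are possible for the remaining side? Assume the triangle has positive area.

The triangle inequality gives |172 − 143| < c < 172 + 143, i.e. 29 < c < 315.
So c can be any integer from 30 to 314: 285 values.

285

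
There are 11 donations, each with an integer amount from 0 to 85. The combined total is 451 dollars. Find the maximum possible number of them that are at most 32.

Each value at 32 or below falls at least 85 − 32 = 53 short of the ceiling 85.
The ceiling total is 11 × 85 = 935, and we need 451, so at most ⌊(935 − 451)/53⌋ = 9 can be that low.
k = 9 is achieved by 9 values at 32 and 2 at 85, total 458; lower one of the 85's by 7 (still > 32) to reach 451.

9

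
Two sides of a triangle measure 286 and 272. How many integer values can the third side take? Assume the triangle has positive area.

The triangle inequality gives |286 − 272| < c < 286 + 272, i.e. 14 < c < 558.
So c can be any integer from 15 to 557: 543 values.

543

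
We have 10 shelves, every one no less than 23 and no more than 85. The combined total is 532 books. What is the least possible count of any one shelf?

23

To make one shelf as small as possible, make the other 9 as large as possible.
The other 9 can take up 9 × 85 = 765 ≥ 532 − 23, so one shelf can sit at its floor of 23.
Achievable: one at 23 and the other 9 totalling 509, which fits since 9 × 23 ≤ 509 ≤ 9 × 85.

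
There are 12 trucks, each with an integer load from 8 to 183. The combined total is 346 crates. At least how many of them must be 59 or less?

8

Let j be the number exceeding 59. Then the total is ≥ 60·j + 8·(12 − j) = 96 + 52j.
So 52j ≤ 250 and j ≤ 4; hence at least 12 − 4 = 8 are ≤ 59.
Exactly 8 works: 8 values at 8 and 4 at 60 total 304; raise one of the low values by 42 (still ≤ 59) to hit 346.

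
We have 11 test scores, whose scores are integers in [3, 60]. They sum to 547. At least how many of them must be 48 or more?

If only k of them are at least 48, the other 11 − k are at most 47, so the total is at most k·60 + (11 − k)·47.
This must reach 547, so k·60 + (11 − k)·47 ≥ 547, giving k ≥ 3.
Exactly 3 works: 3 values at 60 and 8 at 47 total 556; lower one of the high values by 9 (still ≥ 48) to hit 547.

3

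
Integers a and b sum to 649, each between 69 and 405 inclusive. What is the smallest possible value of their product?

For a fixed sum, ab is smallest when a and b are as far apart as possible.
At the endpoint a = 244, b = 649 − 244 = 405, so ab = 244 × 405 = 98820.

98820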